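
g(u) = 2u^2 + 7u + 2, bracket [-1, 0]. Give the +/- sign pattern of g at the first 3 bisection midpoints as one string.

m = -0.5, g(m) = -1 (−); new bracket [-0.5, 0]
m = -0.25, g(m) = 0.375 (+); new bracket [-0.5, -0.25]
m = -0.375, g(m) = -0.34375 (−); new bracket [-0.375, -0.25]

-+-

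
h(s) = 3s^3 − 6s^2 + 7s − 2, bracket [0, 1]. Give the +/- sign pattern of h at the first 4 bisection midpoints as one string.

+--+

m = 0.5, h(m) = 0.375 (+); new bracket [0, 0.5]
m = 0.25, h(m) = -0.578125 (−); new bracket [0.25, 0.5]
m = 0.375, h(m) = -0.060547 (−); new bracket [0.375, 0.5]
m = 0.4375, h(m) = 0.1653 (+); new bracket [0.375, 0.4375]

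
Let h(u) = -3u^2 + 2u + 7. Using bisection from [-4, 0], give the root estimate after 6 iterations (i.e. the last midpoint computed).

-1.1875

midpoint -2: h = -9 < 0 → [-2, 0]
midpoint -1: h = 2 > 0 → [-2, -1]
midpoint -1.5: h = -2.75 < 0 → [-1.5, -1]
midpoint -1.25: h = -0.1875 < 0 → [-1.25, -1]
midpoint -1.125: h = 0.9531 > 0 → [-1.25, -1.125]
midpoint -1.1875: h = 0.3945 > 0 → [-1.25, -1.1875]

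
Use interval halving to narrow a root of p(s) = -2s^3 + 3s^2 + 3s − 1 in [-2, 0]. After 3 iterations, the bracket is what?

s = -1 gives p = 1, positive; keep [-1, 0]
s = -0.5 gives p = -1.5, negative; keep [-1, -0.5]
s = -0.75 gives p = -0.71875, negative; keep [-1, -0.75]

[-1, -0.75]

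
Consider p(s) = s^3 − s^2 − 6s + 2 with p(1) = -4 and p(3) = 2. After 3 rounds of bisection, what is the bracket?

[2.75, 3]

s = 2 gives p = -6, negative; keep [2, 3]
s = 2.5 gives p = -3.625, negative; keep [2.5, 3]
s = 2.75 gives p = -1.265625, negative; keep [2.75, 3]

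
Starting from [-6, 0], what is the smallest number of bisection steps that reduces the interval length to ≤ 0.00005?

17

Width after n steps is 6/2^n. Need 2^n ≥ 6/0.00005 = 120000.
2^16 = 65536 < 120000 ≤ 2^17 = 131072, so n = 17.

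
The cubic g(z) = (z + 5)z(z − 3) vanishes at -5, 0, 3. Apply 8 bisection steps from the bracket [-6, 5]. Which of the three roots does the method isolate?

-5

m = -0.5, g(m) = 7.875 (+); new bracket [-6, -0.5]
m = -3.25, g(m) = 35.546875 (+); new bracket [-6, -3.25]
m = -4.625, g(m) = 13.224609 (+); new bracket [-6, -4.625]
m = -5.3125, g(m) = -13.8 (−); new bracket [-5.3125, -4.625]
m = -4.96875, g(m) = 1.2373 (+); new bracket [-5.3125, -4.96875]
m = -5.140625, g(m) = -5.8849 (−); new bracket [-5.140625, -4.96875]
m = -5.0546875, g(m) = -2.2265 (−); new bracket [-5.0546875, -4.96875]
m = -5.01171875, g(m) = -0.4705 (−); new bracket [-5.01171875, -4.96875]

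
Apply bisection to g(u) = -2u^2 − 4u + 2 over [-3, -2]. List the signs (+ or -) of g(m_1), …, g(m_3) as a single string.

-++

m = -2.5, g(m) = -0.5 (−); new bracket [-2.5, -2]
m = -2.25, g(m) = 0.875 (+); new bracket [-2.5, -2.25]
m = -2.375, g(m) = 0.21875 (+); new bracket [-2.5, -2.375]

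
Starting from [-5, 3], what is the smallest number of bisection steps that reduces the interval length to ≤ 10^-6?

23

Width after n steps is 8/2^n. Need 2^n ≥ 8/10^-6 = 8000000.
2^22 = 4194304 < 8000000 ≤ 2^23 = 8388608, so n = 23.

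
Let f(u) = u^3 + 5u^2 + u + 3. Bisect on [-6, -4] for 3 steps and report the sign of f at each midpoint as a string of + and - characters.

midpoint -5: f = -2 < 0 → [-5, -4]
midpoint -4.5: f = 8.625 > 0 → [-5, -4.5]
midpoint -4.75: f = 3.890625 > 0 → [-5, -4.75]

-++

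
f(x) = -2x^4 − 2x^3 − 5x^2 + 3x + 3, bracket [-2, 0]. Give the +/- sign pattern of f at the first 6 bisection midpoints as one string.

midpoint -1: f = -5 < 0 → [-1, 0]
midpoint -0.5: f = 0.375 > 0 → [-1, -0.5]
midpoint -0.75: f = -1.851562 < 0 → [-0.75, -0.5]
midpoint -0.625: f = -0.645 < 0 → [-0.625, -0.5]
midpoint -0.5625: f = -0.1138 < 0 → [-0.5625, -0.5]
midpoint -0.53125: f = 0.1357 > 0 → [-0.5625, -0.53125]

-+---+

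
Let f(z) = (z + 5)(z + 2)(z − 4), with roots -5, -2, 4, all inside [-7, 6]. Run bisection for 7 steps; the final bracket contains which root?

4

f(-0.5) = -30.375 < 0, so the root lies in [-0.5, 6]
f(2.75) = -46.015625 < 0, so the root lies in [2.75, 6]
f(4.375) = 22.412109 > 0, so the root lies in [2.75, 4.375]
f(3.5625) = -20.8376 < 0, so the root lies in [3.5625, 4.375]
f(3.96875) = -1.6729 < 0, so the root lies in [3.96875, 4.375]
f(4.171875) = 9.7294 > 0, so the root lies in [3.96875, 4.171875]
f(4.0703125) = 3.8714 > 0, so the root lies in [3.96875, 4.0703125]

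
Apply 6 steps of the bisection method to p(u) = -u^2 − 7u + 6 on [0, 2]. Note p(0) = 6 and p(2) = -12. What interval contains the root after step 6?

[0.75, 0.78125]

midpoint 1: p = -2 < 0 → [0, 1]
midpoint 0.5: p = 2.25 > 0 → [0.5, 1]
midpoint 0.75: p = 0.1875 > 0 → [0.75, 1]
midpoint 0.875: p = -0.8906 < 0 → [0.75, 0.875]
midpoint 0.8125: p = -0.3477 < 0 → [0.75, 0.8125]
midpoint 0.78125: p = -0.0791 < 0 → [0.75, 0.78125]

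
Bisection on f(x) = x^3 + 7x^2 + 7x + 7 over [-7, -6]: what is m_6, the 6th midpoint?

-6.046875

m = -6.5, f(m) = -17.375 (−); new bracket [-6.5, -6]
m = -6.25, f(m) = -7.453125 (−); new bracket [-6.25, -6]
m = -6.125, f(m) = -3.048828 (−); new bracket [-6.125, -6]
m = -6.0625, f(m) = -0.9807 (−); new bracket [-6.0625, -6]
m = -6.03125, f(m) = 0.0205 (+); new bracket [-6.0625, -6.03125]
m = -6.046875, f(m) = -0.4774 (−); new bracket [-6.046875, -6.03125]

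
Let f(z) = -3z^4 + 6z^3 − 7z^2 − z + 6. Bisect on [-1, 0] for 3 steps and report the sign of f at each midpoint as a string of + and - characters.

m = -0.5, f(m) = 3.8125 (+); new bracket [-1, -0.5]
m = -0.75, f(m) = -0.667969 (−); new bracket [-0.75, -0.5]
m = -0.625, f(m) = 1.968018 (+); new bracket [-0.75, -0.625]

+-+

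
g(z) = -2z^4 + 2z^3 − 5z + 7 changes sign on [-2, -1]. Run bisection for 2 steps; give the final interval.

z = -1.5 gives g = -2.375, negative; keep [-1.5, -1]
z = -1.25 gives g = 4.460938, positive; keep [-1.5, -1.25]

[-1.5, -1.25]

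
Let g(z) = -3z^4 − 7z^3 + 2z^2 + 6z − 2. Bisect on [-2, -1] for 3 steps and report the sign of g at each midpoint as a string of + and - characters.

m = -1.5, g(m) = 1.9375 (+); new bracket [-1.5, -1]
m = -1.25, g(m) = -0.027344 (−); new bracket [-1.5, -1.25]
m = -1.375, g(m) = 1.005127 (+); new bracket [-1.375, -1.25]

+-+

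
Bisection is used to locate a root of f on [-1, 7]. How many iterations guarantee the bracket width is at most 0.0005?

Width after n steps is 8/2^n. Need 2^n ≥ 8/0.0005 = 16000.
2^13 = 8192 < 16000 ≤ 2^14 = 16384, so n = 14.

14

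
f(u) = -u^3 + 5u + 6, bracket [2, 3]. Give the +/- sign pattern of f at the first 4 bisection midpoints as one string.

midpoint 2.5: f = 2.875 > 0 → [2.5, 3]
midpoint 2.75: f = -1.046875 < 0 → [2.5, 2.75]
midpoint 2.625: f = 1.037109 > 0 → [2.625, 2.75]
midpoint 2.6875: f = 0.0266 > 0 → [2.6875, 2.75]

+-++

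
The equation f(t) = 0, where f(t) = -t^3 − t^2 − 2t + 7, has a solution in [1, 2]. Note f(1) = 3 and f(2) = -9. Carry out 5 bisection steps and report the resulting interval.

f(1.5) = -1.625 < 0, so the root lies in [1, 1.5]
f(1.25) = 0.984375 > 0, so the root lies in [1.25, 1.5]
f(1.375) = -0.240234 < 0, so the root lies in [1.25, 1.375]
f(1.3125) = 0.3914 > 0, so the root lies in [1.3125, 1.375]
f(1.34375) = 0.0805 > 0, so the root lies in [1.34375, 1.375]

[1.34375, 1.375]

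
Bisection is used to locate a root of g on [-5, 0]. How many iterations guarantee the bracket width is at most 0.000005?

20

Width after n steps is 5/2^n. Need 2^n ≥ 5/0.000005 = 1000000.
2^19 = 524288 < 1000000 ≤ 2^20 = 1048576, so n = 20.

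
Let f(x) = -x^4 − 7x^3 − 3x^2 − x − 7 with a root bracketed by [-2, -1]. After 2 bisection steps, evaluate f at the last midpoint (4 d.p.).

x = -1.5 gives f = 6.3125, positive; keep [-1.5, -1]
x = -1.25 gives f = 0.792969, positive; keep [-1.25, -1]

0.7930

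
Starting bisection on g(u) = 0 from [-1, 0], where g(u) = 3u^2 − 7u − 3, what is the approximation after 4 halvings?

g(-0.5) = 1.25 > 0, so the root lies in [-0.5, 0]
g(-0.25) = -1.0625 < 0, so the root lies in [-0.5, -0.25]
g(-0.375) = 0.046875 > 0, so the root lies in [-0.375, -0.25]
g(-0.3125) = -0.5195 < 0, so the root lies in [-0.375, -0.3125]

-0.3125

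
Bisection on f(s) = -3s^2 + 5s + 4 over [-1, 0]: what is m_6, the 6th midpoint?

-0.578125

s = -0.5 gives f = 0.75, positive; keep [-1, -0.5]
s = -0.75 gives f = -1.4375, negative; keep [-0.75, -0.5]
s = -0.625 gives f = -0.296875, negative; keep [-0.625, -0.5]
s = -0.5625 gives f = 0.2383, positive; keep [-0.625, -0.5625]
s = -0.59375 gives f = -0.0264, negative; keep [-0.59375, -0.5625]
s = -0.578125 gives f = 0.1067, positive; keep [-0.59375, -0.578125]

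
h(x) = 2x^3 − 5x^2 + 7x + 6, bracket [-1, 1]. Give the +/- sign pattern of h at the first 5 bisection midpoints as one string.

++--+

x = 0 gives h = 6, positive; keep [-1, 0]
x = -0.5 gives h = 1, positive; keep [-1, -0.5]
x = -0.75 gives h = -2.90625, negative; keep [-0.75, -0.5]
x = -0.625 gives h = -0.8164, negative; keep [-0.625, -0.5]
x = -0.5625 gives h = 0.1245, positive; keep [-0.625, -0.5625]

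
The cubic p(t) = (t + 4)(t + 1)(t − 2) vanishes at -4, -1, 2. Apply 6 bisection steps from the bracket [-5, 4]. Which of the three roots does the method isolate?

p(-0.5) = -4.375 < 0, so the root lies in [-0.5, 4]
p(1.75) = -3.953125 < 0, so the root lies in [1.75, 4]
p(2.875) = 23.310547 > 0, so the root lies in [1.75, 2.875]
p(2.3125) = 6.5344 > 0, so the root lies in [1.75, 2.3125]
p(2.03125) = 0.5713 > 0, so the root lies in [1.75, 2.03125]
p(1.890625) = -1.8624 < 0, so the root lies in [1.890625, 2.03125]

2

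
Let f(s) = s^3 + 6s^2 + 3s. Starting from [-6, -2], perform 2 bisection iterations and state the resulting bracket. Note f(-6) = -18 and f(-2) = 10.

midpoint -4: f = 20 > 0 → [-6, -4]
midpoint -5: f = 10 > 0 → [-6, -5]

[-6, -5]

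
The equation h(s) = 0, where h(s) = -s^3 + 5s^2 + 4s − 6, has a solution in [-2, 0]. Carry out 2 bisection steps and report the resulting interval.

s = -1 gives h = -4, negative; keep [-2, -1]
s = -1.5 gives h = 2.625, positive; keep [-1.5, -1]

[-1.5, -1]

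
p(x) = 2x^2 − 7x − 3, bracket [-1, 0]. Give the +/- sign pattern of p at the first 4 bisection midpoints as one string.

p(-0.5) = 1 > 0, so the root lies in [-0.5, 0]
p(-0.25) = -1.125 < 0, so the root lies in [-0.5, -0.25]
p(-0.375) = -0.09375 < 0, so the root lies in [-0.5, -0.375]
p(-0.4375) = 0.4453 > 0, so the root lies in [-0.4375, -0.375]

+--+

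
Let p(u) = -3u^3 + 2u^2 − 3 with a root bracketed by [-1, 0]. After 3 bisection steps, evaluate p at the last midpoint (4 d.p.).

0.5410

midpoint -0.5: p = -2.125 < 0 → [-1, -0.5]
midpoint -0.75: p = -0.609375 < 0 → [-1, -0.75]
midpoint -0.875: p = 0.541016 > 0 → [-0.875, -0.75]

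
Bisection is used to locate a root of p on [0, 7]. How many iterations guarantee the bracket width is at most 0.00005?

Width after n steps is 7/2^n. Need 2^n ≥ 7/0.00005 = 140000.
2^17 = 131072 < 140000 ≤ 2^18 = 262144, so n = 18.

18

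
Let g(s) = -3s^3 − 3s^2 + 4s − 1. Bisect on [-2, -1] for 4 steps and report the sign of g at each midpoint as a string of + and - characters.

--+-

g(-1.5) = -3.625 < 0, so the root lies in [-2, -1.5]
g(-1.75) = -1.109375 < 0, so the root lies in [-2, -1.75]
g(-1.875) = 0.728516 > 0, so the root lies in [-1.875, -1.75]
g(-1.8125) = -0.2424 < 0, so the root lies in [-1.875, -1.8125]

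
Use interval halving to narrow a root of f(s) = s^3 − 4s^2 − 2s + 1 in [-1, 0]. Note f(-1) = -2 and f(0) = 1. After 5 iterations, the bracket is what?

[-0.71875, -0.6875]

midpoint -0.5: f = 0.875 > 0 → [-1, -0.5]
midpoint -0.75: f = -0.171875 < 0 → [-0.75, -0.5]
midpoint -0.625: f = 0.443359 > 0 → [-0.75, -0.625]
midpoint -0.6875: f = 0.1594 > 0 → [-0.75, -0.6875]
midpoint -0.71875: f = -0.0002 < 0 → [-0.71875, -0.6875]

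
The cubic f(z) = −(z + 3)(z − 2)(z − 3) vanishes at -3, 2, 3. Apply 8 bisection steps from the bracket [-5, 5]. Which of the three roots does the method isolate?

-3

midpoint 0: f = -18 < 0 → [-5, 0]
midpoint -2.5: f = -12.375 < 0 → [-5, -2.5]
midpoint -3.75: f = 29.109375 > 0 → [-3.75, -2.5]
midpoint -3.125: f = 3.9238 > 0 → [-3.125, -2.5]
midpoint -2.8125: f = -5.2449 < 0 → [-3.125, -2.8125]
midpoint -2.96875: f = -0.9268 < 0 → [-3.125, -2.96875]
midpoint -3.046875: f = 1.4305 > 0 → [-3.046875, -2.96875]
midpoint -3.0078125: f = 0.235 > 0 → [-3.0078125, -2.96875]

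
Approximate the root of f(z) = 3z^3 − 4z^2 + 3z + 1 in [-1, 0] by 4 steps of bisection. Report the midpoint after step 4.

-0.1875

midpoint -0.5: f = -1.875 < 0 → [-0.5, 0]
midpoint -0.25: f = -0.046875 < 0 → [-0.25, 0]
midpoint -0.125: f = 0.556641 > 0 → [-0.25, -0.125]
midpoint -0.1875: f = 0.2771 > 0 → [-0.25, -0.1875]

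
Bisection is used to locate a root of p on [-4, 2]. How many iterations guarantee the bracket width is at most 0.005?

11

Width after n steps is 6/2^n. Need 2^n ≥ 6/0.005 = 1200.
2^10 = 1024 < 1200 ≤ 2^11 = 2048, so n = 11.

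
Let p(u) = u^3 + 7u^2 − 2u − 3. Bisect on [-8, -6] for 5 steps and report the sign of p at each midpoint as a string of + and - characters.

+--++

u = -7 gives p = 11, positive; keep [-8, -7]
u = -7.5 gives p = -16.125, negative; keep [-7.5, -7]
u = -7.25 gives p = -1.640625, negative; keep [-7.25, -7]
u = -7.125 gives p = 4.9043, positive; keep [-7.25, -7.125]
u = -7.1875 gives p = 1.6887, positive; keep [-7.25, -7.1875]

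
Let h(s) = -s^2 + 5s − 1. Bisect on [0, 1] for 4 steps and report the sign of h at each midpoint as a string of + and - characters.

m = 0.5, h(m) = 1.25 (+); new bracket [0, 0.5]
m = 0.25, h(m) = 0.1875 (+); new bracket [0, 0.25]
m = 0.125, h(m) = -0.390625 (−); new bracket [0.125, 0.25]
m = 0.1875, h(m) = -0.0977 (−); new bracket [0.1875, 0.25]

++--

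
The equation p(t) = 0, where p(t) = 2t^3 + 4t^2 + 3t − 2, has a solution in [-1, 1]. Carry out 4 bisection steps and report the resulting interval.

[0.375, 0.5]

t = 0 gives p = -2, negative; keep [0, 1]
t = 0.5 gives p = 0.75, positive; keep [0, 0.5]
t = 0.25 gives p = -0.96875, negative; keep [0.25, 0.5]
t = 0.375 gives p = -0.207, negative; keep [0.375, 0.5]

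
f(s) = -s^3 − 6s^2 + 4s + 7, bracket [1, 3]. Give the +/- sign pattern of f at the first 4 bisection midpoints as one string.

--+-

m = 2, f(m) = -17 (−); new bracket [1, 2]
m = 1.5, f(m) = -3.875 (−); new bracket [1, 1.5]
m = 1.25, f(m) = 0.671875 (+); new bracket [1.25, 1.5]
m = 1.375, f(m) = -1.4434 (−); new bracket [1.25, 1.375]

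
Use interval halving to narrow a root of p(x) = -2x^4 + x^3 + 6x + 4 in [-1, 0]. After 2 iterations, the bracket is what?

[-0.75, -0.5]

midpoint -0.5: p = 0.75 > 0 → [-1, -0.5]
midpoint -0.75: p = -1.554688 < 0 → [-0.75, -0.5]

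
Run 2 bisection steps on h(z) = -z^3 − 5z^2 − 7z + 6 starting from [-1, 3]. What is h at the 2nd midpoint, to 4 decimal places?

midpoint 1: h = -7 < 0 → [-1, 1]
midpoint 0: h = 6 > 0 → [0, 1]

6.0000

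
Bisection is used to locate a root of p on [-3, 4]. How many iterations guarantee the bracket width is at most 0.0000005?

24

Width after n steps is 7/2^n. Need 2^n ≥ 7/0.0000005 = 14000000.
2^23 = 8388608 < 14000000 ≤ 2^24 = 16777216, so n = 24.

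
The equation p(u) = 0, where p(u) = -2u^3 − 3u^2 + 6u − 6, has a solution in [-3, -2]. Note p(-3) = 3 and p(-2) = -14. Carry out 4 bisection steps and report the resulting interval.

p(-2.5) = -8.5 < 0, so the root lies in [-3, -2.5]
p(-2.75) = -3.59375 < 0, so the root lies in [-3, -2.75]
p(-2.875) = -0.519531 < 0, so the root lies in [-3, -2.875]
p(-2.9375) = 1.1831 > 0, so the root lies in [-2.9375, -2.875]

[-2.9375, -2.875]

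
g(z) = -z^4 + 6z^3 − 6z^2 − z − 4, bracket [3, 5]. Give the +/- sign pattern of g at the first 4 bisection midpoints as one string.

++--

z = 4 gives g = 24, positive; keep [4, 5]
z = 4.5 gives g = 6.6875, positive; keep [4.5, 5]
z = 4.75 gives g = -10.160156, negative; keep [4.5, 4.75]
z = 4.625 gives g = -0.9377, negative; keep [4.5, 4.625]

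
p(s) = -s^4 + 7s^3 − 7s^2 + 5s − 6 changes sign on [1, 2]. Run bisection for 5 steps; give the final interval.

s = 1.5 gives p = 4.3125, positive; keep [1, 1.5]
s = 1.25 gives p = 0.542969, positive; keep [1, 1.25]
s = 1.125 gives p = -0.869385, negative; keep [1.125, 1.25]
s = 1.1875 gives p = -0.2002, negative; keep [1.1875, 1.25]
s = 1.21875 gives p = 0.1619, positive; keep [1.1875, 1.21875]

[1.1875, 1.21875]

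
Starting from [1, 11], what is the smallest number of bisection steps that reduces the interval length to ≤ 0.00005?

18

Width after n steps is 10/2^n. Need 2^n ≥ 10/0.00005 = 200000.
2^17 = 131072 < 200000 ≤ 2^18 = 262144, so n = 18.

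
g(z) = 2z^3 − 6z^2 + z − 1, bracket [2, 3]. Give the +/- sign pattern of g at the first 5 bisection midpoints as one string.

---++

m = 2.5, g(m) = -4.75 (−); new bracket [2.5, 3]
m = 2.75, g(m) = -2.03125 (−); new bracket [2.75, 3]
m = 2.875, g(m) = -0.191406 (−); new bracket [2.875, 3]
m = 2.9375, g(m) = 0.8589 (+); new bracket [2.875, 2.9375]
m = 2.90625, g(m) = 0.3226 (+); new bracket [2.875, 2.90625]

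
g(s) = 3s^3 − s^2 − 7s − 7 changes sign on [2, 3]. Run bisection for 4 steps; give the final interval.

midpoint 2.5: g = 16.125 > 0 → [2, 2.5]
midpoint 2.25: g = 6.359375 > 0 → [2, 2.25]
midpoint 2.125: g = 2.396484 > 0 → [2, 2.125]
midpoint 2.0625: g = 0.6296 > 0 → [2, 2.0625]

[2, 2.0625]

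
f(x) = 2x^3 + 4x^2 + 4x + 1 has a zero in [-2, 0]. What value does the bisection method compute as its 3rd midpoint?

f(-1) = -1 < 0, so the root lies in [-1, 0]
f(-0.5) = -0.25 < 0, so the root lies in [-0.5, 0]
f(-0.25) = 0.21875 > 0, so the root lies in [-0.5, -0.25]

-0.25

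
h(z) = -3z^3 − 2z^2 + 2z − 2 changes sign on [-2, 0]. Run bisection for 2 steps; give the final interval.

h(-1) = -3 < 0, so the root lies in [-2, -1]
h(-1.5) = 0.625 > 0, so the root lies in [-1.5, -1]

[-1.5, -1]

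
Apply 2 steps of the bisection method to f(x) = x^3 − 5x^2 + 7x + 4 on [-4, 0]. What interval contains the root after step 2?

[-1, 0]

m = -2, f(m) = -38 (−); new bracket [-2, 0]
m = -1, f(m) = -9 (−); new bracket [-1, 0]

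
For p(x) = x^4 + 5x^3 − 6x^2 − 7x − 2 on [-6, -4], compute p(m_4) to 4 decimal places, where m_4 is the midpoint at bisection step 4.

p(-5) = -117 < 0, so the root lies in [-6, -5]
p(-5.5) = -61.8125 < 0, so the root lies in [-6, -5.5]
p(-5.75) = -17.542969 < 0, so the root lies in [-6, -5.75]
p(-5.875) = 9.4631 > 0, so the root lies in [-5.875, -5.75]

9.4631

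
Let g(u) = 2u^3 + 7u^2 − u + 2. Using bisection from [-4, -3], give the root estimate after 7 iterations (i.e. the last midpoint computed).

-3.7109375

g(-3.5) = 5.5 > 0, so the root lies in [-4, -3.5]
g(-3.75) = -1.28125 < 0, so the root lies in [-3.75, -3.5]
g(-3.625) = 2.339844 > 0, so the root lies in [-3.75, -3.625]
g(-3.6875) = 0.5884 > 0, so the root lies in [-3.75, -3.6875]
g(-3.71875) = -0.3315 < 0, so the root lies in [-3.71875, -3.6875]
g(-3.703125) = 0.1322 > 0, so the root lies in [-3.71875, -3.703125]
g(-3.7109375) = -0.0987 < 0, so the root lies in [-3.7109375, -3.703125]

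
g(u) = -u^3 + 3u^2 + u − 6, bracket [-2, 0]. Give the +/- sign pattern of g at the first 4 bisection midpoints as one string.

g(-1) = -3 < 0, so the root lies in [-2, -1]
g(-1.5) = 2.625 > 0, so the root lies in [-1.5, -1]
g(-1.25) = -0.609375 < 0, so the root lies in [-1.5, -1.25]
g(-1.375) = 0.8965 > 0, so the root lies in [-1.375, -1.25]

-+-+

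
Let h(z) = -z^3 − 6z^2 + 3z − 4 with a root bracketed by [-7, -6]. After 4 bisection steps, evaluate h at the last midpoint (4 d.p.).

0.5374

midpoint -6.5: h = -2.375 < 0 → [-7, -6.5]
midpoint -6.75: h = 9.921875 > 0 → [-6.75, -6.5]
midpoint -6.625: h = 3.556641 > 0 → [-6.625, -6.5]
midpoint -6.5625: h = 0.5374 > 0 → [-6.5625, -6.5]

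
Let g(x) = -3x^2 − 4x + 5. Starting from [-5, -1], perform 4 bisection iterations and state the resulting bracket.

[-2.25, -2]

g(-3) = -10 < 0, so the root lies in [-3, -1]
g(-2) = 1 > 0, so the root lies in [-3, -2]
g(-2.5) = -3.75 < 0, so the root lies in [-2.5, -2]
g(-2.25) = -1.1875 < 0, so the root lies in [-2.25, -2]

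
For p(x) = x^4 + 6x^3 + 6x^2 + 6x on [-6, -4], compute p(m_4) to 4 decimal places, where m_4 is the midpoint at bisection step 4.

x = -5 gives p = -5, negative; keep [-6, -5]
x = -5.5 gives p = 65.3125, positive; keep [-5.5, -5]
x = -5.25 gives p = 25.347656, positive; keep [-5.25, -5]
x = -5.125 gives p = 9.0588, positive; keep [-5.125, -5]

9.0588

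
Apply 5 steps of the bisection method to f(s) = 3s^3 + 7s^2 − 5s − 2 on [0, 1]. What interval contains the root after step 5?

[0.78125, 0.8125]

s = 0.5 gives f = -2.375, negative; keep [0.5, 1]
s = 0.75 gives f = -0.546875, negative; keep [0.75, 1]
s = 0.875 gives f = 0.994141, positive; keep [0.75, 0.875]
s = 0.8125 gives f = 0.1677, positive; keep [0.75, 0.8125]
s = 0.78125 gives f = -0.2033, negative; keep [0.78125, 0.8125]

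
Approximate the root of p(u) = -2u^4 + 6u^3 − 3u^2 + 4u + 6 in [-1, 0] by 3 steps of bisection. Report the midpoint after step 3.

m = -0.5, p(m) = 2.375 (+); new bracket [-1, -0.5]
m = -0.75, p(m) = -1.851562 (−); new bracket [-0.75, -0.5]
m = -0.625, p(m) = 0.558105 (+); new bracket [-0.75, -0.625]

-0.625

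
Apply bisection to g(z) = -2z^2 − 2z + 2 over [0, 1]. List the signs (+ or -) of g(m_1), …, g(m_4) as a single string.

z = 0.5 gives g = 0.5, positive; keep [0.5, 1]
z = 0.75 gives g = -0.625, negative; keep [0.5, 0.75]
z = 0.625 gives g = -0.03125, negative; keep [0.5, 0.625]
z = 0.5625 gives g = 0.2422, positive; keep [0.5625, 0.625]

+--+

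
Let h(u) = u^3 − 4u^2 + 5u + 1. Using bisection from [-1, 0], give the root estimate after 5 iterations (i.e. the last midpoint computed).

h(-0.5) = -2.625 < 0, so the root lies in [-0.5, 0]
h(-0.25) = -0.515625 < 0, so the root lies in [-0.25, 0]
h(-0.125) = 0.310547 > 0, so the root lies in [-0.25, -0.125]
h(-0.1875) = -0.0847 < 0, so the root lies in [-0.1875, -0.125]
h(-0.15625) = 0.1173 > 0, so the root lies in [-0.1875, -0.15625]

-0.15625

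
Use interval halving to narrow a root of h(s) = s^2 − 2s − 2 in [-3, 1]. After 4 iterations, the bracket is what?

[-0.75, -0.5]

midpoint -1: h = 1 > 0 → [-1, 1]
midpoint 0: h = -2 < 0 → [-1, 0]
midpoint -0.5: h = -0.75 < 0 → [-1, -0.5]
midpoint -0.75: h = 0.0625 > 0 → [-0.75, -0.5]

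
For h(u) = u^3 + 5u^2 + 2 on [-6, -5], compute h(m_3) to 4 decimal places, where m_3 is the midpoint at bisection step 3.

-1.2832

m = -5.5, h(m) = -13.125 (−); new bracket [-5.5, -5]
m = -5.25, h(m) = -4.890625 (−); new bracket [-5.25, -5]
m = -5.125, h(m) = -1.283203 (−); new bracket [-5.125, -5]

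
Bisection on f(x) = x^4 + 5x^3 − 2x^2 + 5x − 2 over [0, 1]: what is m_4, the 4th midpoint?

f(0.5) = 0.6875 > 0, so the root lies in [0, 0.5]
f(0.25) = -0.792969 < 0, so the root lies in [0.25, 0.5]
f(0.375) = -0.122803 < 0, so the root lies in [0.375, 0.5]
f(0.4375) = 0.26 > 0, so the root lies in [0.375, 0.4375]

0.4375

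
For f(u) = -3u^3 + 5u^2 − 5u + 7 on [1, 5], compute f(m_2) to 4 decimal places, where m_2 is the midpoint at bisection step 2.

-7.0000

m = 3, f(m) = -44 (−); new bracket [1, 3]
m = 2, f(m) = -7 (−); new bracket [1, 2]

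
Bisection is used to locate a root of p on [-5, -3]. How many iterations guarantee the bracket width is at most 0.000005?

19

Width after n steps is 2/2^n. Need 2^n ≥ 2/0.000005 = 400000.
2^18 = 262144 < 400000 ≤ 2^19 = 524288, so n = 19.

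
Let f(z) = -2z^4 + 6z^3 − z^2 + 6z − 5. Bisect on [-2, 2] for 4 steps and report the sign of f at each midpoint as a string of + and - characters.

-+-+

f(0) = -5 < 0, so the root lies in [0, 2]
f(1) = 4 > 0, so the root lies in [0, 1]
f(0.5) = -1.625 < 0, so the root lies in [0.5, 1]
f(0.75) = 0.8359 > 0, so the root lies in [0.5, 0.75]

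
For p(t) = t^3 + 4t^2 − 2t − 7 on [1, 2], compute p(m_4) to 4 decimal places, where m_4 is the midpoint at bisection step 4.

t = 1.5 gives p = 2.375, positive; keep [1, 1.5]
t = 1.25 gives p = -1.296875, negative; keep [1.25, 1.5]
t = 1.375 gives p = 0.412109, positive; keep [1.25, 1.375]
t = 1.3125 gives p = -0.4734, negative; keep [1.3125, 1.375]

-0.4734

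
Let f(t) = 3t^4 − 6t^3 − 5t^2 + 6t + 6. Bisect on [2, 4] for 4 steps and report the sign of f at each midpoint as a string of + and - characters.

+++-

f(3) = 60 > 0, so the root lies in [2, 3]
f(2.5) = 13.1875 > 0, so the root lies in [2, 2.5]
f(2.25) = 2.730469 > 0, so the root lies in [2, 2.25]
f(2.125) = -0.2297 < 0, so the root lies in [2.125, 2.25]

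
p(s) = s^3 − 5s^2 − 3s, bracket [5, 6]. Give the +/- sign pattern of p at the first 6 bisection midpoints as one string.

-+++-+

m = 5.5, p(m) = -1.375 (−); new bracket [5.5, 6]
m = 5.75, p(m) = 7.546875 (+); new bracket [5.5, 5.75]
m = 5.625, p(m) = 2.900391 (+); new bracket [5.5, 5.625]
m = 5.5625, p(m) = 0.717 (+); new bracket [5.5, 5.5625]
m = 5.53125, p(m) = -0.3403 (−); new bracket [5.53125, 5.5625]
m = 5.546875, p(m) = 0.1855 (+); new bracket [5.53125, 5.546875]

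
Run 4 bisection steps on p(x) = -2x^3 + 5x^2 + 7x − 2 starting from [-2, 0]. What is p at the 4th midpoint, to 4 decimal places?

m = -1, p(m) = -2 (−); new bracket [-2, -1]
m = -1.5, p(m) = 5.5 (+); new bracket [-1.5, -1]
m = -1.25, p(m) = 0.96875 (+); new bracket [-1.25, -1]
m = -1.125, p(m) = -0.6992 (−); new bracket [-1.25, -1.125]

-0.6992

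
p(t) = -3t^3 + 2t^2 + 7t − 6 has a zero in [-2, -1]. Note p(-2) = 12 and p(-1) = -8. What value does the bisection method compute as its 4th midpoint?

midpoint -1.5: p = -1.875 < 0 → [-2, -1.5]
midpoint -1.75: p = 3.953125 > 0 → [-1.75, -1.5]
midpoint -1.625: p = 0.779297 > 0 → [-1.625, -1.5]
midpoint -1.5625: p = -0.6106 < 0 → [-1.625, -1.5625]

-1.5625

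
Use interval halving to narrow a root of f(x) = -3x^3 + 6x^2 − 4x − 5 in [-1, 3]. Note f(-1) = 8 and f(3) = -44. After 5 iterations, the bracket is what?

x = 1 gives f = -6, negative; keep [-1, 1]
x = 0 gives f = -5, negative; keep [-1, 0]
x = -0.5 gives f = -1.125, negative; keep [-1, -0.5]
x = -0.75 gives f = 2.6406, positive; keep [-0.75, -0.5]
x = -0.625 gives f = 0.5762, positive; keep [-0.625, -0.5]

[-0.625, -0.5]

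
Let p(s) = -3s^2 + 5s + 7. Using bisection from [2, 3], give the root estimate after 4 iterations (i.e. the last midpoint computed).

p(2.5) = 0.75 > 0, so the root lies in [2.5, 3]
p(2.75) = -1.9375 < 0, so the root lies in [2.5, 2.75]
p(2.625) = -0.546875 < 0, so the root lies in [2.5, 2.625]
p(2.5625) = 0.1133 > 0, so the root lies in [2.5625, 2.625]

2.5625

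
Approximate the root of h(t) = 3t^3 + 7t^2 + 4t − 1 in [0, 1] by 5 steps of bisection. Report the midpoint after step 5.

0.15625

t = 0.5 gives h = 3.125, positive; keep [0, 0.5]
t = 0.25 gives h = 0.484375, positive; keep [0, 0.25]
t = 0.125 gives h = -0.384766, negative; keep [0.125, 0.25]
t = 0.1875 gives h = 0.0159, positive; keep [0.125, 0.1875]
t = 0.15625 gives h = -0.1927, negative; keep [0.15625, 0.1875]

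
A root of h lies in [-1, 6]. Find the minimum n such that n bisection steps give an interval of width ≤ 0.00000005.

Width after n steps is 7/2^n. Need 2^n ≥ 7/0.00000005 = 140000000.
2^27 = 134217728 < 140000000 ≤ 2^28 = 268435456, so n = 28.

28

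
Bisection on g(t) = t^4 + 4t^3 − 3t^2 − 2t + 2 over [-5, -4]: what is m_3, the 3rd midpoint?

midpoint -4.5: g = -4.1875 < 0 → [-5, -4.5]
midpoint -4.75: g = 24.191406 > 0 → [-4.75, -4.5]
midpoint -4.625: g = 8.9104 > 0 → [-4.625, -4.5]

-4.625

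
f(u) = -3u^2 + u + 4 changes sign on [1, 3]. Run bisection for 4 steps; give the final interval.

[1.25, 1.375]

f(2) = -6 < 0, so the root lies in [1, 2]
f(1.5) = -1.25 < 0, so the root lies in [1, 1.5]
f(1.25) = 0.5625 > 0, so the root lies in [1.25, 1.5]
f(1.375) = -0.2969 < 0, so the root lies in [1.25, 1.375]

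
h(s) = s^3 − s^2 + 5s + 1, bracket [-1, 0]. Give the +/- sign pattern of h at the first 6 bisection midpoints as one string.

--++--

midpoint -0.5: h = -1.875 < 0 → [-0.5, 0]
midpoint -0.25: h = -0.328125 < 0 → [-0.25, 0]
midpoint -0.125: h = 0.357422 > 0 → [-0.25, -0.125]
midpoint -0.1875: h = 0.0208 > 0 → [-0.25, -0.1875]
midpoint -0.21875: h = -0.1521 < 0 → [-0.21875, -0.1875]
midpoint -0.203125: h = -0.0653 < 0 → [-0.203125, -0.1875]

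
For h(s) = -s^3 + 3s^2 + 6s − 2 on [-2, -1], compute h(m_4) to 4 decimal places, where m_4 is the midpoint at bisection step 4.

s = -1.5 gives h = -0.875, negative; keep [-2, -1.5]
s = -1.75 gives h = 2.046875, positive; keep [-1.75, -1.5]
s = -1.625 gives h = 0.462891, positive; keep [-1.625, -1.5]
s = -1.5625 gives h = -0.2361, negative; keep [-1.625, -1.5625]

-0.2361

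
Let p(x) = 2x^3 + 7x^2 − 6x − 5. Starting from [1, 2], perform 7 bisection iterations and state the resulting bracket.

[1.125, 1.1328125]

p(1.5) = 8.5 > 0, so the root lies in [1, 1.5]
p(1.25) = 2.34375 > 0, so the root lies in [1, 1.25]
p(1.125) = -0.042969 < 0, so the root lies in [1.125, 1.25]
p(1.1875) = 1.0952 > 0, so the root lies in [1.125, 1.1875]
p(1.15625) = 0.5125 > 0, so the root lies in [1.125, 1.15625]
p(1.140625) = 0.2314 > 0, so the root lies in [1.125, 1.140625]
p(1.1328125) = 0.0934 > 0, so the root lies in [1.125, 1.1328125]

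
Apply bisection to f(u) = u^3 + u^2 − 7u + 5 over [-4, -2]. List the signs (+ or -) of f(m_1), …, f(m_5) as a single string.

+-+++

f(-3) = 8 > 0, so the root lies in [-4, -3]
f(-3.5) = -1.125 < 0, so the root lies in [-3.5, -3]
f(-3.25) = 3.984375 > 0, so the root lies in [-3.5, -3.25]
f(-3.375) = 1.5723 > 0, so the root lies in [-3.5, -3.375]
f(-3.4375) = 0.26 > 0, so the root lies in [-3.5, -3.4375]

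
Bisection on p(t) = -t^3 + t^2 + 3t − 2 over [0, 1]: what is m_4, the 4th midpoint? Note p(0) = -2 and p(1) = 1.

0.5625

p(0.5) = -0.375 < 0, so the root lies in [0.5, 1]
p(0.75) = 0.390625 > 0, so the root lies in [0.5, 0.75]
p(0.625) = 0.021484 > 0, so the root lies in [0.5, 0.625]
p(0.5625) = -0.1741 < 0, so the root lies in [0.5625, 0.625]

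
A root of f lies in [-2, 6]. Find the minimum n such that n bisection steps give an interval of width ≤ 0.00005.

Width after n steps is 8/2^n. Need 2^n ≥ 8/0.00005 = 160000.
2^17 = 131072 < 160000 ≤ 2^18 = 262144, so n = 18.

18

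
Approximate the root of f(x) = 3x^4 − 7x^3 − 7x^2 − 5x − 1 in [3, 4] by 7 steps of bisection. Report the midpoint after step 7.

3.2265625

m = 3.5, f(m) = 45.8125 (+); new bracket [3, 3.5]
m = 3.25, f(m) = 3.214844 (+); new bracket [3, 3.25]
m = 3.125, f(m) = -12.505127 (−); new bracket [3.125, 3.25]
m = 3.1875, f(m) = -5.0708 (−); new bracket [3.1875, 3.25]
m = 3.21875, f(m) = -1.0372 (−); new bracket [3.21875, 3.25]
m = 3.234375, f(m) = 1.0611 (+); new bracket [3.21875, 3.234375]
m = 3.2265625, f(m) = 0.0051 (+); new bracket [3.21875, 3.2265625]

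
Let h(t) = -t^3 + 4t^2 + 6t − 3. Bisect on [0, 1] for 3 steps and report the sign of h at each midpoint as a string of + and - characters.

+--

h(0.5) = 0.875 > 0, so the root lies in [0, 0.5]
h(0.25) = -1.265625 < 0, so the root lies in [0.25, 0.5]
h(0.375) = -0.240234 < 0, so the root lies in [0.375, 0.5]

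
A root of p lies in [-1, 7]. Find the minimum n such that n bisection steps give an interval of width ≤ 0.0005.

Width after n steps is 8/2^n. Need 2^n ≥ 8/0.0005 = 16000.
2^13 = 8192 < 16000 ≤ 2^14 = 16384, so n = 14.

14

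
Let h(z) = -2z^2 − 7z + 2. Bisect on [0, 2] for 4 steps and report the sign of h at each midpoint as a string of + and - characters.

m = 1, h(m) = -7 (−); new bracket [0, 1]
m = 0.5, h(m) = -2 (−); new bracket [0, 0.5]
m = 0.25, h(m) = 0.125 (+); new bracket [0.25, 0.5]
m = 0.375, h(m) = -0.9062 (−); new bracket [0.25, 0.375]

--+-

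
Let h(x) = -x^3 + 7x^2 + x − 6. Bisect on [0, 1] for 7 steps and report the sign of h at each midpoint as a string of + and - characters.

x = 0.5 gives h = -3.875, negative; keep [0.5, 1]
x = 0.75 gives h = -1.734375, negative; keep [0.75, 1]
x = 0.875 gives h = -0.435547, negative; keep [0.875, 1]
x = 0.9375 gives h = 0.2659, positive; keep [0.875, 0.9375]
x = 0.90625 gives h = -0.089, negative; keep [0.90625, 0.9375]
x = 0.921875 gives h = 0.0874, positive; keep [0.90625, 0.921875]
x = 0.9140625 gives h = -0.0011, negative; keep [0.9140625, 0.921875]

---+-+-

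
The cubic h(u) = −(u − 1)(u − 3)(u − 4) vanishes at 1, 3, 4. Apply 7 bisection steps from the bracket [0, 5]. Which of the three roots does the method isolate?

1

midpoint 2.5: h = -1.125 < 0 → [0, 2.5]
midpoint 1.25: h = -1.203125 < 0 → [0, 1.25]
midpoint 0.625: h = 3.005859 > 0 → [0.625, 1.25]
midpoint 0.9375: h = 0.3948 > 0 → [0.9375, 1.25]
midpoint 1.09375: h = -0.5194 < 0 → [0.9375, 1.09375]
midpoint 1.015625: h = -0.0925 < 0 → [0.9375, 1.015625]
midpoint 0.9765625: h = 0.1434 > 0 → [0.9765625, 1.015625]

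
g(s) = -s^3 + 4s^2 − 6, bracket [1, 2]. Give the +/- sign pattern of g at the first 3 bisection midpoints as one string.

midpoint 1.5: g = -0.375 < 0 → [1.5, 2]
midpoint 1.75: g = 0.890625 > 0 → [1.5, 1.75]
midpoint 1.625: g = 0.271484 > 0 → [1.5, 1.625]

-++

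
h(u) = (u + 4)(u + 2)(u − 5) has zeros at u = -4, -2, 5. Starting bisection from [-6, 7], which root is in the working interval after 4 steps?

5

midpoint 0.5: h = -50.625 < 0 → [0.5, 7]
midpoint 3.75: h = -55.703125 < 0 → [3.75, 7]
midpoint 5.375: h = 25.927734 > 0 → [3.75, 5.375]
midpoint 4.5625: h = -24.5837 < 0 → [4.5625, 5.375]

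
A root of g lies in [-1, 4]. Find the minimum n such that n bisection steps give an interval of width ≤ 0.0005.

Width after n steps is 5/2^n. Need 2^n ≥ 5/0.0005 = 10000.
2^13 = 8192 < 10000 ≤ 2^14 = 16384, so n = 14.

14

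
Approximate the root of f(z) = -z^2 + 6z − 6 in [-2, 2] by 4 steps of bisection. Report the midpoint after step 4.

midpoint 0: f = -6 < 0 → [0, 2]
midpoint 1: f = -1 < 0 → [1, 2]
midpoint 1.5: f = 0.75 > 0 → [1, 1.5]
midpoint 1.25: f = -0.0625 < 0 → [1.25, 1.5]

1.25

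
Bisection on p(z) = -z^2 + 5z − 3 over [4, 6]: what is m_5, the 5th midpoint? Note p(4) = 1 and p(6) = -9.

m = 5, p(m) = -3 (−); new bracket [4, 5]
m = 4.5, p(m) = -0.75 (−); new bracket [4, 4.5]
m = 4.25, p(m) = 0.1875 (+); new bracket [4.25, 4.5]
m = 4.375, p(m) = -0.2656 (−); new bracket [4.25, 4.375]
m = 4.3125, p(m) = -0.0352 (−); new bracket [4.25, 4.3125]

4.3125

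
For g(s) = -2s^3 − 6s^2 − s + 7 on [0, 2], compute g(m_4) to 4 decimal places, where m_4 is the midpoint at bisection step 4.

s = 1 gives g = -2, negative; keep [0, 1]
s = 0.5 gives g = 4.75, positive; keep [0.5, 1]
s = 0.75 gives g = 2.03125, positive; keep [0.75, 1]
s = 0.875 gives g = 0.1914, positive; keep [0.875, 1]

0.1914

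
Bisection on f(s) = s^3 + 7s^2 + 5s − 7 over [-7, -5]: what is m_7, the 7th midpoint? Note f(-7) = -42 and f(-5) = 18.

-5.953125

f(-6) = -1 < 0, so the root lies in [-6, -5]
f(-5.5) = 10.875 > 0, so the root lies in [-6, -5.5]
f(-5.75) = 5.578125 > 0, so the root lies in [-6, -5.75]
f(-5.875) = 2.4551 > 0, so the root lies in [-6, -5.875]
f(-5.9375) = 0.7698 > 0, so the root lies in [-6, -5.9375]
f(-5.96875) = -0.1045 < 0, so the root lies in [-5.96875, -5.9375]
f(-5.953125) = 0.3353 > 0, so the root lies in [-5.96875, -5.953125]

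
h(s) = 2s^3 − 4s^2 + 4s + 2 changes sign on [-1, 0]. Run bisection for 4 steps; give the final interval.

midpoint -0.5: h = -1.25 < 0 → [-0.5, 0]
midpoint -0.25: h = 0.71875 > 0 → [-0.5, -0.25]
midpoint -0.375: h = -0.167969 < 0 → [-0.375, -0.25]
midpoint -0.3125: h = 0.2983 > 0 → [-0.375, -0.3125]

[-0.375, -0.3125]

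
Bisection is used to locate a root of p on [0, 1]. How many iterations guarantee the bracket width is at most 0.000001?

Width after n steps is 1/2^n. Need 2^n ≥ 1/0.000001 = 1000000.
2^19 = 524288 < 1000000 ≤ 2^20 = 1048576, so n = 20.

20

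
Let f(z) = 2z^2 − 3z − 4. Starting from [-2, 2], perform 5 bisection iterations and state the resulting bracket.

[-0.875, -0.75]

midpoint 0: f = -4 < 0 → [-2, 0]
midpoint -1: f = 1 > 0 → [-1, 0]
midpoint -0.5: f = -2 < 0 → [-1, -0.5]
midpoint -0.75: f = -0.625 < 0 → [-1, -0.75]
midpoint -0.875: f = 0.1562 > 0 → [-0.875, -0.75]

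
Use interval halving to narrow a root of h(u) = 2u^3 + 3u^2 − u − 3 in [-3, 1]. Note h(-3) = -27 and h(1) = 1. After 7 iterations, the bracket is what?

[0.875, 0.90625]

h(-1) = -1 < 0, so the root lies in [-1, 1]
h(0) = -3 < 0, so the root lies in [0, 1]
h(0.5) = -2.5 < 0, so the root lies in [0.5, 1]
h(0.75) = -1.2188 < 0, so the root lies in [0.75, 1]
h(0.875) = -0.2383 < 0, so the root lies in [0.875, 1]
h(0.9375) = 0.3472 > 0, so the root lies in [0.875, 0.9375]
h(0.90625) = 0.0462 > 0, so the root lies in [0.875, 0.90625]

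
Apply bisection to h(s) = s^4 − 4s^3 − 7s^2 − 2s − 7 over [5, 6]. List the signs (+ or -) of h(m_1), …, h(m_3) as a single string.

+--

m = 5.5, h(m) = 19.8125 (+); new bracket [5, 5.5]
m = 5.25, h(m) = -29.558594 (−); new bracket [5.25, 5.5]
m = 5.375, h(m) = -6.4646 (−); new bracket [5.375, 5.5]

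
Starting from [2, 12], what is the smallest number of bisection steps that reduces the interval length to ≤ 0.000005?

Width after n steps is 10/2^n. Need 2^n ≥ 10/0.000005 = 2000000.
2^20 = 1048576 < 2000000 ≤ 2^21 = 2097152, so n = 21.

21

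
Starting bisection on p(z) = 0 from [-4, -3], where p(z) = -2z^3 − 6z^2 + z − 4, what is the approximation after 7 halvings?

-3.3359375

p(-3.5) = 4.75 > 0, so the root lies in [-3.5, -3]
p(-3.25) = -1.96875 < 0, so the root lies in [-3.5, -3.25]
p(-3.375) = 1.167969 > 0, so the root lies in [-3.375, -3.25]
p(-3.3125) = -0.4546 < 0, so the root lies in [-3.375, -3.3125]
p(-3.34375) = 0.343 > 0, so the root lies in [-3.34375, -3.3125]
p(-3.328125) = -0.0592 < 0, so the root lies in [-3.34375, -3.328125]
p(-3.3359375) = 0.141 > 0, so the root lies in [-3.3359375, -3.328125]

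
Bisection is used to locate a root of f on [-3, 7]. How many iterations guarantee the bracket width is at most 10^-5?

20

Width after n steps is 10/2^n. Need 2^n ≥ 10/10^-5 = 1000000.
2^19 = 524288 < 1000000 ≤ 2^20 = 1048576, so n = 20.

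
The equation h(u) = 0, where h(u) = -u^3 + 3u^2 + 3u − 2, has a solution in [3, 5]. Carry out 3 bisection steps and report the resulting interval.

midpoint 4: h = -6 < 0 → [3, 4]
midpoint 3.5: h = 2.375 > 0 → [3.5, 4]
midpoint 3.75: h = -1.296875 < 0 → [3.5, 3.75]

[3.5, 3.75]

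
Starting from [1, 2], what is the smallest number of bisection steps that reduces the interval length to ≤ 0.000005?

Width after n steps is 1/2^n. Need 2^n ≥ 1/0.000005 = 200000.
2^17 = 131072 < 200000 ≤ 2^18 = 262144, so n = 18.

18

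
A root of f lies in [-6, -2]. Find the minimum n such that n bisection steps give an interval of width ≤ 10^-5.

19

Width after n steps is 4/2^n. Need 2^n ≥ 4/10^-5 = 400000.
2^18 = 262144 < 400000 ≤ 2^19 = 524288, so n = 19.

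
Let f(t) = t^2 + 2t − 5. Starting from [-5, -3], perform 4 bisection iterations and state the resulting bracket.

f(-4) = 3 > 0, so the root lies in [-4, -3]
f(-3.5) = 0.25 > 0, so the root lies in [-3.5, -3]
f(-3.25) = -0.9375 < 0, so the root lies in [-3.5, -3.25]
f(-3.375) = -0.3594 < 0, so the root lies in [-3.5, -3.375]

[-3.5, -3.375]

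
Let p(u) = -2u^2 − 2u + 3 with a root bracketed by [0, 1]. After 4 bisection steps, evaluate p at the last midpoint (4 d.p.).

0.0547

p(0.5) = 1.5 > 0, so the root lies in [0.5, 1]
p(0.75) = 0.375 > 0, so the root lies in [0.75, 1]
p(0.875) = -0.28125 < 0, so the root lies in [0.75, 0.875]
p(0.8125) = 0.0547 > 0, so the root lies in [0.8125, 0.875]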